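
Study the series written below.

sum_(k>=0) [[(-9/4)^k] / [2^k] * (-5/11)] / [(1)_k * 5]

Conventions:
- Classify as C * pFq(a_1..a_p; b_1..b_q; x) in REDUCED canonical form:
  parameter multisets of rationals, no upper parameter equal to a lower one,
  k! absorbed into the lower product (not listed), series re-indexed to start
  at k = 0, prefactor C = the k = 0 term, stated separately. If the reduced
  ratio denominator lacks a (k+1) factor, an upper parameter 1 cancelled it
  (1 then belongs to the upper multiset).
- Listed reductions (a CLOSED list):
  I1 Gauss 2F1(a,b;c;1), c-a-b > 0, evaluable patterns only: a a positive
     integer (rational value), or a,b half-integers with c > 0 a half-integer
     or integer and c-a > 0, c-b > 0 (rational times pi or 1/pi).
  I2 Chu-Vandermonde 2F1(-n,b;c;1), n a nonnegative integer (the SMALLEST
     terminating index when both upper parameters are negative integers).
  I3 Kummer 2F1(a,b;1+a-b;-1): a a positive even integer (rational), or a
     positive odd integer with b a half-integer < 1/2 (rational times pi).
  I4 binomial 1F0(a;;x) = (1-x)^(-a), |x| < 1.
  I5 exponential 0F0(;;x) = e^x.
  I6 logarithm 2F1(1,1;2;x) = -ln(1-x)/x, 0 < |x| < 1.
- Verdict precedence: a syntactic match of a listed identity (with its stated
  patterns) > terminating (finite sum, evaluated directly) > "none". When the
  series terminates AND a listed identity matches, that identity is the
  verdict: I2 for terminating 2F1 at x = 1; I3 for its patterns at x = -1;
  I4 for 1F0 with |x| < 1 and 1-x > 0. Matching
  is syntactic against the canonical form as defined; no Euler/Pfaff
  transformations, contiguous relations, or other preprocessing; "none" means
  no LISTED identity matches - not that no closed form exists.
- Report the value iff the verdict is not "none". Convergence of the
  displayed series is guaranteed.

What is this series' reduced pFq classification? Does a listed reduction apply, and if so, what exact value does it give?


Canonical form: C = -1/11 times 0F0 with upper {-}, lower {-}, x = -9/8. Verdict (x = -9/8): the exponential series (I5) applies (the 0F0 exponential series at x = -9/8). Value: (-1/11) * e^(-9/8).

Key observation: from the first term -1/11: the two k-th powers (C = -1/11, x = -9/8) combine into one argument.
Ratio: r(k) = (-9/8) * 1 / [(k+1)] ; factor over Q: parameters, x = (-9/8), and C = -1/11.


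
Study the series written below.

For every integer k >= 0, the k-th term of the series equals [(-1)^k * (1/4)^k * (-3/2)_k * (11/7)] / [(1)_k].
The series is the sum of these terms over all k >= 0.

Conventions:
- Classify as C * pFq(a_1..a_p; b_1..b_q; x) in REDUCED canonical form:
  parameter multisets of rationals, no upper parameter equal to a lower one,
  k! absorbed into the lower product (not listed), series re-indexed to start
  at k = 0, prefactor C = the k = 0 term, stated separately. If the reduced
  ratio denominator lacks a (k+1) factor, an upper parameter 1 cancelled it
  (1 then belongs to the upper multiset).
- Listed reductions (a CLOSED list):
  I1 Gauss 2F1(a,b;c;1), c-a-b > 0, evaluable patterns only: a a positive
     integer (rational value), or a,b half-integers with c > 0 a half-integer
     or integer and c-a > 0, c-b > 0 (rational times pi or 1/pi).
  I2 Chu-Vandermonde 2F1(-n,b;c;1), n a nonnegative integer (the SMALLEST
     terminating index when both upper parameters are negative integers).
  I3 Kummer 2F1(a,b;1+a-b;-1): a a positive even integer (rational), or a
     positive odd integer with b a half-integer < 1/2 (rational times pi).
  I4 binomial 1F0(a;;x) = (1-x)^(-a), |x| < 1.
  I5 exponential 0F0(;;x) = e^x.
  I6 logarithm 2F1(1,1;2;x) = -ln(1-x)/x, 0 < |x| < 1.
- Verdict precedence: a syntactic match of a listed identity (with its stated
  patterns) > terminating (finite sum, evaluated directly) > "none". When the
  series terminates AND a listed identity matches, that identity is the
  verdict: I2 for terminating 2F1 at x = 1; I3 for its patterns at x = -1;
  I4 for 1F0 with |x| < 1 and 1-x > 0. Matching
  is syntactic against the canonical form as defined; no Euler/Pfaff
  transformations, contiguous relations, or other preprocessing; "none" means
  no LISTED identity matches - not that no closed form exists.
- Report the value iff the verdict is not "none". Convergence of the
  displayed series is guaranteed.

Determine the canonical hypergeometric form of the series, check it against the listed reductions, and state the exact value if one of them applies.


x = -1/4 here; the reduced form reads 1F0, upper {-3/2}, lower {-}, C = 11/7. Verdict: the I4 binomial reduction matches (the 1F0 binomial series: exponent 3/2, x = -1/4). Value: (11/7) * (5/4)^(3/2).

Structural cue: x = (-1/4) and (1)_k (prefactor 11/7) is k! itself.
Consecutive-term ratio: r(k) = (-1/4) * (k-3/2) / [(k+1)] - rational in k, leading ratio (-1/4); with t_0 = 11/7, classification follows.


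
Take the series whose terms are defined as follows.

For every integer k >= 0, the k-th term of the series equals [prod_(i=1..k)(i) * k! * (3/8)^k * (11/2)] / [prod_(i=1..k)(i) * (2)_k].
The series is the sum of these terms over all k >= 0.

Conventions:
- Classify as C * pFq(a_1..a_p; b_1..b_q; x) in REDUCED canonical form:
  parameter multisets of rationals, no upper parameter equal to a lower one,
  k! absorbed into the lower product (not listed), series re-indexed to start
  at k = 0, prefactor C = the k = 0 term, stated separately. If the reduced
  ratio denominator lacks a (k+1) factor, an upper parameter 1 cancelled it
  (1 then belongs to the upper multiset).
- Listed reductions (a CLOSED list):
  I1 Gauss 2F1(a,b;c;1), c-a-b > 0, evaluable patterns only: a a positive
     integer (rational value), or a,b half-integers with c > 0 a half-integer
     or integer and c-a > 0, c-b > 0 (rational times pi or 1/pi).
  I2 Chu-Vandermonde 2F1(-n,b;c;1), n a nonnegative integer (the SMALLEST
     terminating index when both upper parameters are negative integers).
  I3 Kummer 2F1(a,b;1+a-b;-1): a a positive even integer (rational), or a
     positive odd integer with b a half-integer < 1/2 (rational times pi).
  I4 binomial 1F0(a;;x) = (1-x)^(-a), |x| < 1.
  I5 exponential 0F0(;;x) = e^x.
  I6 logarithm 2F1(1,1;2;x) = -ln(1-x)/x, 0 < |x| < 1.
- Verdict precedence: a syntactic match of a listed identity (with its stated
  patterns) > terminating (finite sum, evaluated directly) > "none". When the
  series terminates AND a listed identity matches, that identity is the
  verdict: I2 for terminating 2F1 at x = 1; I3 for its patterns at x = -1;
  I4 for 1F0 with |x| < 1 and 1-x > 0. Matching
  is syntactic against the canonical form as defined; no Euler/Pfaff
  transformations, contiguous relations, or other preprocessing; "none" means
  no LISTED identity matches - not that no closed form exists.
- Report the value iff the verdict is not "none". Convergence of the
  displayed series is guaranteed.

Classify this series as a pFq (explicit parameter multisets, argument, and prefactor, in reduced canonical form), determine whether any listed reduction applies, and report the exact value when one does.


Canonical form: C = 11/2 times 2F1 with upper {1, 1}, lower {2}, x = 3/8. Verdict at x = 3/8: the logarithmic series (I6) matches (the logarithm: parameters (1,1;2), x = 3/8). Exact value: (-44/3) * ln(5/8).

First insight: t_0 being 11/2, the product of the first k integers (C = 11/2, x = 3/8) is k!.
Adjacent-term ratio: r(k) = (3/8) * (k+1) (k+1) / [(k+2) (k+1)] ; factor over Q: parameters, x = (3/8), and C = 11/2.


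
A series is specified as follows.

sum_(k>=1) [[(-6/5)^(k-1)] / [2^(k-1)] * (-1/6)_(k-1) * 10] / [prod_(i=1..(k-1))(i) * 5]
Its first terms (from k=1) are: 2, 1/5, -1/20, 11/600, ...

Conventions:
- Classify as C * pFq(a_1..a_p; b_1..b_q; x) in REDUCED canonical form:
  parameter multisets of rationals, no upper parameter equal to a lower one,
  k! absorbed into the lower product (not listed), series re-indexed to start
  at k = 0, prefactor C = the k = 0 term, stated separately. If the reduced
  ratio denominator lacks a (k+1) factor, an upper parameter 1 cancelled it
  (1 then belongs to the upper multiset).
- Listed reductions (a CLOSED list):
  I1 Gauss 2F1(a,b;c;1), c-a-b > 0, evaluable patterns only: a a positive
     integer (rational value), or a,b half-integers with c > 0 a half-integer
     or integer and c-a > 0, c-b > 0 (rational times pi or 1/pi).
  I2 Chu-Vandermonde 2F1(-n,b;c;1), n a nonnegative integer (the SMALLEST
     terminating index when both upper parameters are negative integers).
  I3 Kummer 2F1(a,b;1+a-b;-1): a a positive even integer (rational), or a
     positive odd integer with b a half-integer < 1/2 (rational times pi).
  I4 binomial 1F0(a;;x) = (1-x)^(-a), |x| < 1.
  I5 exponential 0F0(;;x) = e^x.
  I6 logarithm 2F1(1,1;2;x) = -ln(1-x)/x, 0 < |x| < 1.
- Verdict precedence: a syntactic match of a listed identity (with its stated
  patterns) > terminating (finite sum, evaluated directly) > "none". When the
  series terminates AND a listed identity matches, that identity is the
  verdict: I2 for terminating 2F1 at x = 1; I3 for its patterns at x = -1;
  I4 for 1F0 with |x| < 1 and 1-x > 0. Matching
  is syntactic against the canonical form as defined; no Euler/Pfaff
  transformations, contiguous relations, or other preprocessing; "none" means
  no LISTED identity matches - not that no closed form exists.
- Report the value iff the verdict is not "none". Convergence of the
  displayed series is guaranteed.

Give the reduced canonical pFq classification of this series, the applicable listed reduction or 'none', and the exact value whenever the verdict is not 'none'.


x = -3/5 here; the reduced form reads 1F0, upper {-1/6}, lower {-}, C = 2. Verdict: the binomial series (I4) applies (the 1F0 binomial series: exponent 1/6, x = -3/5). Exact value: 2 * (8/5)^(1/6).

Key observation: x = (-3/5) and the product of the first k integers (C = 2) is k!.
Ratio: r(k) = (-3/5) * (k-1/6) / [(k+1)] - poly over poly, x = (-3/5) from leading terms; C = 2 at k = 0.


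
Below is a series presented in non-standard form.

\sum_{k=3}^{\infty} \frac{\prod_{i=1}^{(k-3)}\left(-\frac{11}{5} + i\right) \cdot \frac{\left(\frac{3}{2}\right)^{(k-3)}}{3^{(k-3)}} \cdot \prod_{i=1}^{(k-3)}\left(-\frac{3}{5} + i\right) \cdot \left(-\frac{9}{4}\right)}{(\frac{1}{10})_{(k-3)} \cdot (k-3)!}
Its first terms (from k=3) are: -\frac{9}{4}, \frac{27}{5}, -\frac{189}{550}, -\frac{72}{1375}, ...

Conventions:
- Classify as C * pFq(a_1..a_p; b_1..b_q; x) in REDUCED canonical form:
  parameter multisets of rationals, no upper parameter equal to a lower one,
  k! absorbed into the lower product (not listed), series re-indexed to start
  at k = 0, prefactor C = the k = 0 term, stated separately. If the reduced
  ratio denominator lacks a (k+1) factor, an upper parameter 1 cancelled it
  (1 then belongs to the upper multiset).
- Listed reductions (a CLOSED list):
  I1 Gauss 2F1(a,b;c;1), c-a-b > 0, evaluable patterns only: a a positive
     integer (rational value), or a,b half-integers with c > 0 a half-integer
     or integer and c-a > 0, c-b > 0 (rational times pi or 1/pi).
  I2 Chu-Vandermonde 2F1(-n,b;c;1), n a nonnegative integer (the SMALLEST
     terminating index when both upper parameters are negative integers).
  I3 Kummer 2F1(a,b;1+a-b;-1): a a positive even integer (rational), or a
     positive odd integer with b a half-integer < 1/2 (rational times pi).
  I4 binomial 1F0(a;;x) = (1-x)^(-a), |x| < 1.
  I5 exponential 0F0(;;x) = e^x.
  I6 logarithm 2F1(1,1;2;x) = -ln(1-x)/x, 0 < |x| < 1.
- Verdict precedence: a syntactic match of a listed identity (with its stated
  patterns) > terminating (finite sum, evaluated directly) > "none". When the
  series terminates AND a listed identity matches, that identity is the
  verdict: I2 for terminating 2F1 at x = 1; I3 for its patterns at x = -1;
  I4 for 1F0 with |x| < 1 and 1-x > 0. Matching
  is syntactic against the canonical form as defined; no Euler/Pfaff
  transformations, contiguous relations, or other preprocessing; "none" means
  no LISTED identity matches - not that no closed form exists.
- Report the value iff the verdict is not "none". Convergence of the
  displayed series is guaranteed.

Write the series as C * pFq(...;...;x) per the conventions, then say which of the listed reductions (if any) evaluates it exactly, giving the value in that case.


This is -\frac{9}{4} * 2F1(-\frac{6}{5}, \frac{2}{5}; \frac{1}{10}; \frac{1}{2}) in reduced canonical form. Verdict: none - this 2F1 at x = \frac{1}{2} matches no listed pattern, and upper {-\frac{6}{5}, \frac{2}{5}} holds no stopper.

Key step: t_0 being -\frac{9}{4}, the running product (C = -9/4) telescopes to a rising factorial.
Adjacent-term ratio: r(k) = \frac{1}{2} * (k-\frac{6}{5}) (k+\frac{2}{5}) / [(k+\frac{1}{10}) (k+1)] - rational; roots negated = parameters, x = \frac{1}{2}, C = -\frac{9}{4}.


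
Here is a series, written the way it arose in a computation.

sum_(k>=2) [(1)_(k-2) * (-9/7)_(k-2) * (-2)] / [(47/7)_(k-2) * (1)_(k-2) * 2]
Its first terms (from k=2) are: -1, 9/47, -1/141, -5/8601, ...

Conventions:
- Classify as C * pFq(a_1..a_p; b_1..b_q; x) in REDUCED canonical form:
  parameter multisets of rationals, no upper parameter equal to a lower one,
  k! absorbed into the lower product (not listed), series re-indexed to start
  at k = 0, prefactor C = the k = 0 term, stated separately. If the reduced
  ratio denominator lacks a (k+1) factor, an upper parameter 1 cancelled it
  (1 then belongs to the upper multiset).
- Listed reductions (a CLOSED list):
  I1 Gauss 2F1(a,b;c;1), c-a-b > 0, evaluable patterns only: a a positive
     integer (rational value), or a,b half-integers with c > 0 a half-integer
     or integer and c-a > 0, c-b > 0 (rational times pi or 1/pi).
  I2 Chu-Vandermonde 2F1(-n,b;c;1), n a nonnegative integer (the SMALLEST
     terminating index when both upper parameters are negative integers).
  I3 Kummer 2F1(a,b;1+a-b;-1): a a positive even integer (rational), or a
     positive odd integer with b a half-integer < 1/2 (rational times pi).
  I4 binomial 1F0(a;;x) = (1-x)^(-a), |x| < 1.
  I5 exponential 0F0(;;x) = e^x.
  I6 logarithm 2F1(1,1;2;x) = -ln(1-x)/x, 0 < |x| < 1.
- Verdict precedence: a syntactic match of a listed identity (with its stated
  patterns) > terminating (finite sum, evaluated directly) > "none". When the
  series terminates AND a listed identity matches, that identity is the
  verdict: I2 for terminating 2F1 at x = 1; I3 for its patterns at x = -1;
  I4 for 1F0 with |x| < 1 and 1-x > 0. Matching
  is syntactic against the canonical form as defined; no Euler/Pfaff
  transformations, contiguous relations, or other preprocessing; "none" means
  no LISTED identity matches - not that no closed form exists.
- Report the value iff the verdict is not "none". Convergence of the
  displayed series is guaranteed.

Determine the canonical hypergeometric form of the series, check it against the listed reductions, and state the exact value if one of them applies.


Classification (C = -1): 2F1 with upper {-9/7, 1}, lower {47/7}, argument x = 1. Verdict: the Gauss summation I1 applies (x = 1: the Gamma ratio telescopes since c-a-b = 7 > 0 and a = 1 in Z>0). Exact value: -40/49.

Key observation: t_0 = -1 here, and the constant factors (C = -1) combine into one prefactor.
Consecutive-term ratio: r(k) = 1 * (k-9/7) (k+1) / [(k+47/7) (k+1)] - rational; roots negated = parameters, x = 1, C = -1.


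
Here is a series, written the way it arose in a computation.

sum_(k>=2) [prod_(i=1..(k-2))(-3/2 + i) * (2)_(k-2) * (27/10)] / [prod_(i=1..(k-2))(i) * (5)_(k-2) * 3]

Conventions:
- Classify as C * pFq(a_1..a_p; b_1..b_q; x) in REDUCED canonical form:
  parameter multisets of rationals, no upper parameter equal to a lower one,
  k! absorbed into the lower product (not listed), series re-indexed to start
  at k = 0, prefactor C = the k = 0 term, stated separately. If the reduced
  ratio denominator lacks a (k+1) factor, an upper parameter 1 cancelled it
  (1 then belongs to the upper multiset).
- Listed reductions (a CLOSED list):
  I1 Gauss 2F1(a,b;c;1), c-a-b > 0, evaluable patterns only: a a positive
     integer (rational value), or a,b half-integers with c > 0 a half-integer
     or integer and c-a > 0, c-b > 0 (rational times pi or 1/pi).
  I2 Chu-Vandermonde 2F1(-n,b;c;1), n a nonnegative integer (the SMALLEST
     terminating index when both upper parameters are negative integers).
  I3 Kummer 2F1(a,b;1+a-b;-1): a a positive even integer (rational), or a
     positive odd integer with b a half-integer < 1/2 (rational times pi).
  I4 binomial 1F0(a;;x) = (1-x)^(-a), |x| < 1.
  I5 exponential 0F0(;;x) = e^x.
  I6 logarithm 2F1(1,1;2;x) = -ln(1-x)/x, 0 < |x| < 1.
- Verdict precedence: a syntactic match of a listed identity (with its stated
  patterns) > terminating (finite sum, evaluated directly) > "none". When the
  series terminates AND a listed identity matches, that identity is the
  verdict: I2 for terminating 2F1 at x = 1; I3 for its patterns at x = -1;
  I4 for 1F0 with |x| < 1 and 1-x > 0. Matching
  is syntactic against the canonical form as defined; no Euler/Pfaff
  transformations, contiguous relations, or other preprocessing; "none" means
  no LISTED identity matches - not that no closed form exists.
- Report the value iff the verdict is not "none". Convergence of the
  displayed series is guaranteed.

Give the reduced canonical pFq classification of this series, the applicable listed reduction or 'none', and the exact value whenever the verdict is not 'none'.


Classification (C = 9/10): 2F1 with upper {-1/2, 2}, lower {5}, argument x = 1. Verdict (x = 1): the Gauss summation I1 applies (x = 1: the Gamma ratio telescopes since c-a-b = 7/2 > 0 and a = 2 in Z>0). Its exact value is 24/35.

Key step: t_0 = 9/10 here, and the running product (C = 9/10) telescopes to a rising factorial.
Step ratio: r(k) = 1 * (k-1/2) (k+2) / [(k+5) (k+1)] ; factor over Q: parameters, x = 1, and C = 9/10.


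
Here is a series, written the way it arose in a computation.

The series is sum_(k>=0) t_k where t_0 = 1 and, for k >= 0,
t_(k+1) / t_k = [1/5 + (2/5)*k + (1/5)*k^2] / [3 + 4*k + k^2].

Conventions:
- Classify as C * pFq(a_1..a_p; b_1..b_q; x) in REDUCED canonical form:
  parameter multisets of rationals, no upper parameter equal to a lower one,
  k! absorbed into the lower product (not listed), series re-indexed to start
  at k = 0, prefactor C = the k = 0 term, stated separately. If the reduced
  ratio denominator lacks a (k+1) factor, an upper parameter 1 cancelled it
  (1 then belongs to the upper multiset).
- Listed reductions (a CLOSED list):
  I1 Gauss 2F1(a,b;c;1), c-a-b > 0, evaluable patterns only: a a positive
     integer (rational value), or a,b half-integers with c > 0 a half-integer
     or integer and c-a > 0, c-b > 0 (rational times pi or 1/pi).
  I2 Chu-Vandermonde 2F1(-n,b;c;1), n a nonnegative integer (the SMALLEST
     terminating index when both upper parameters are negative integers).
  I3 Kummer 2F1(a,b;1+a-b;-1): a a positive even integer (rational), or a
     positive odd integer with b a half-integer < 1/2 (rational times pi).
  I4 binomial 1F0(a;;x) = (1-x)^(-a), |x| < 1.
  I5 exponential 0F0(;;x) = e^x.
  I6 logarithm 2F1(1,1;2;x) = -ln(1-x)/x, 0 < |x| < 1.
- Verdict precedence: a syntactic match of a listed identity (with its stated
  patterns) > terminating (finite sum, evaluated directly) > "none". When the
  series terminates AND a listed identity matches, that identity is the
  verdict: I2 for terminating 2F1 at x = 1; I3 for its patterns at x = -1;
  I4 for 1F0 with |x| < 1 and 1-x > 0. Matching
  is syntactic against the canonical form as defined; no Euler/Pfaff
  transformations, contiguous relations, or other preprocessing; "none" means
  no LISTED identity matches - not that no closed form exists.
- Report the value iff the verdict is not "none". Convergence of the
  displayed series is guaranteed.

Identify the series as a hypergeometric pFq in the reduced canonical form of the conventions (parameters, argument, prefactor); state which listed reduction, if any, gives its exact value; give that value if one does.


The series (x = 1/5) is 2F1: upper {1, 1}, lower {3}, prefactor 1. Verdict: none. Every listed pattern misses the 2F1 form at 1/5, upper {1, 1}.

Structural cue: from the first term 1: factor the ratio over Q (C = 1, x = 1/5): negated roots = parameters.
Adjacent-term ratio: r(k) = (1/5) * (k+1) (k+1) / [(k+3) (k+1)] - rational in k. x = (1/5); t_0 = 1; negate the roots.


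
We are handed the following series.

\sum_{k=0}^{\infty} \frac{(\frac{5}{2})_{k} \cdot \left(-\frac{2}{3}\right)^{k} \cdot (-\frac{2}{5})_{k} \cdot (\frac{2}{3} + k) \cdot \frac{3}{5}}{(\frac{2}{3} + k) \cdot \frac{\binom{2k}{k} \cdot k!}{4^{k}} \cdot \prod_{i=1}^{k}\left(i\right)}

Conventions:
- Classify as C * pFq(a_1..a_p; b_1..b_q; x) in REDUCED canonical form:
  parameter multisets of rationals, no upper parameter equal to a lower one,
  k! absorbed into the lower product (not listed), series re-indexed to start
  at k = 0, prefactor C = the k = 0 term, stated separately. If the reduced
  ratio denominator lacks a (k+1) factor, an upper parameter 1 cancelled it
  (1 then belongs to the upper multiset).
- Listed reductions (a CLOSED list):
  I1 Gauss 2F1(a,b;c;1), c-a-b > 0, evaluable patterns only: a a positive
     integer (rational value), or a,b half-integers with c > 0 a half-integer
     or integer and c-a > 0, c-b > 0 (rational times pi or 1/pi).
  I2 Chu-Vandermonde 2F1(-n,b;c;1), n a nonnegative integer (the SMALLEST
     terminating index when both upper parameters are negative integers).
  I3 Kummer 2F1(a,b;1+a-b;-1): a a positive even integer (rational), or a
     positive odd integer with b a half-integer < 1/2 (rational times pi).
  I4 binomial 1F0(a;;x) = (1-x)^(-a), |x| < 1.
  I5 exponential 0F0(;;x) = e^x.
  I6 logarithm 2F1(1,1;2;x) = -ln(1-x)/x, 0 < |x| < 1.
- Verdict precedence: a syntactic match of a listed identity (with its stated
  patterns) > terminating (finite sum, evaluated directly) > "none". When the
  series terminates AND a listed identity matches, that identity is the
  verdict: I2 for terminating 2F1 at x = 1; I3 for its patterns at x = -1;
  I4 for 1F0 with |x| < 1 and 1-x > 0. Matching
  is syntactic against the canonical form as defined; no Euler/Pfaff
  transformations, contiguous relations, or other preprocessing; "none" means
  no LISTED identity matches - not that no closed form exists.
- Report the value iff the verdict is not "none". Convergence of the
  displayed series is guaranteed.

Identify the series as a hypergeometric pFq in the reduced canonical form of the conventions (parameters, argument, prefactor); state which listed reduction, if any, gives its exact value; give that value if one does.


Prefactor \frac{3}{5}, argument -\frac{2}{3}: 2F1 with upper {-\frac{2}{5}, \frac{5}{2}} over lower {\frac{1}{2}}. Verdict: no listed reduction: x = -\frac{2}{3} and upper {-\frac{2}{5}, \frac{5}{2}} fail every I1-I6 pattern.

The tell: t_0 being \frac{3}{5}, the factor k + 2/3 cancels (top and bottom), leaving C = 3/5.
Term ratio: r(k) = -\frac{2}{3} * (k-\frac{2}{5}) (k+\frac{5}{2}) / [(k+\frac{1}{2}) (k+1)] - rational in k. x = -\frac{2}{3}; t_0 = \frac{3}{5}; negate the roots.


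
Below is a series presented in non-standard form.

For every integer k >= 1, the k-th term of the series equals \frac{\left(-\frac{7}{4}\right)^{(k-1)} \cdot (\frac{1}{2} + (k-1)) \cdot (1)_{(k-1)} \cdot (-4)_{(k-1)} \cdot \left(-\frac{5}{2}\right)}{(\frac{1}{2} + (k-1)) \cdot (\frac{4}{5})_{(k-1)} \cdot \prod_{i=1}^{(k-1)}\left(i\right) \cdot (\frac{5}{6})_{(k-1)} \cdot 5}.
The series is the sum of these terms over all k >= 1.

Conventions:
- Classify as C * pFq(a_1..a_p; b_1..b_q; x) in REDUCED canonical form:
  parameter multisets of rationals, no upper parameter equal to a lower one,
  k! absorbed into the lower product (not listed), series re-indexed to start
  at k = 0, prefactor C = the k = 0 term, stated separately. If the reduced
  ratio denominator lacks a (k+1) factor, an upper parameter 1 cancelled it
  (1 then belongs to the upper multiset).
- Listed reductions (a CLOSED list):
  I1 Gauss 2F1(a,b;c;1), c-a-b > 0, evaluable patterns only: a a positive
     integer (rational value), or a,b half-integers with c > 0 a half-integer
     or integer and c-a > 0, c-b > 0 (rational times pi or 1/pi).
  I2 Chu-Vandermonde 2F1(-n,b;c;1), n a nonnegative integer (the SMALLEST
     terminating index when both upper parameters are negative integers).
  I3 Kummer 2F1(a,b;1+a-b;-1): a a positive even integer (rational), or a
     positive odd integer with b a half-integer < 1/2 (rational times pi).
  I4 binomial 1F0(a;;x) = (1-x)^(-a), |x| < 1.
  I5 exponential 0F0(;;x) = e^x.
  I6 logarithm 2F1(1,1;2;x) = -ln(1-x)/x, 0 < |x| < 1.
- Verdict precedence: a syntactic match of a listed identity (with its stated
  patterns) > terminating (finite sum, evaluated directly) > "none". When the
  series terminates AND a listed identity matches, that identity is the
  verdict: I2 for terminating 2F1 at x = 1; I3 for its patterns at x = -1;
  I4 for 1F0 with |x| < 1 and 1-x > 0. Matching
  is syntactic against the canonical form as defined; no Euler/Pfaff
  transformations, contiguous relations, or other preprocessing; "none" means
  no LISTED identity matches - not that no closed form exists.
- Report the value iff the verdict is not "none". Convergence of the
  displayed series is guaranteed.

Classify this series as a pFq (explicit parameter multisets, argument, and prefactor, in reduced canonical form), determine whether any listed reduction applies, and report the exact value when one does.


At argument -\frac{7}{4}: a 2F2 with upper {-4, 1}, lower {\frac{4}{5}, \frac{5}{6}}, scaled by C = -\frac{1}{2}. Verdict: terminating - the sum ends at index 4 because -4 is a negative integer; exact evaluation follows. Sum: -\frac{47671031}{2615008}.

Key step: t_0 = -\frac{1}{2} here, and the constant factors (C = -1/2, x = -7/4) combine into one prefactor.
Ratio: r(k) = -\frac{7}{4} * (k-4) (k+1) / [(k+\frac{4}{5}) (k+\frac{5}{6}) (k+1)] - poly over poly, x = -\frac{7}{4} from leading terms; C = -\frac{1}{2} at k = 0.


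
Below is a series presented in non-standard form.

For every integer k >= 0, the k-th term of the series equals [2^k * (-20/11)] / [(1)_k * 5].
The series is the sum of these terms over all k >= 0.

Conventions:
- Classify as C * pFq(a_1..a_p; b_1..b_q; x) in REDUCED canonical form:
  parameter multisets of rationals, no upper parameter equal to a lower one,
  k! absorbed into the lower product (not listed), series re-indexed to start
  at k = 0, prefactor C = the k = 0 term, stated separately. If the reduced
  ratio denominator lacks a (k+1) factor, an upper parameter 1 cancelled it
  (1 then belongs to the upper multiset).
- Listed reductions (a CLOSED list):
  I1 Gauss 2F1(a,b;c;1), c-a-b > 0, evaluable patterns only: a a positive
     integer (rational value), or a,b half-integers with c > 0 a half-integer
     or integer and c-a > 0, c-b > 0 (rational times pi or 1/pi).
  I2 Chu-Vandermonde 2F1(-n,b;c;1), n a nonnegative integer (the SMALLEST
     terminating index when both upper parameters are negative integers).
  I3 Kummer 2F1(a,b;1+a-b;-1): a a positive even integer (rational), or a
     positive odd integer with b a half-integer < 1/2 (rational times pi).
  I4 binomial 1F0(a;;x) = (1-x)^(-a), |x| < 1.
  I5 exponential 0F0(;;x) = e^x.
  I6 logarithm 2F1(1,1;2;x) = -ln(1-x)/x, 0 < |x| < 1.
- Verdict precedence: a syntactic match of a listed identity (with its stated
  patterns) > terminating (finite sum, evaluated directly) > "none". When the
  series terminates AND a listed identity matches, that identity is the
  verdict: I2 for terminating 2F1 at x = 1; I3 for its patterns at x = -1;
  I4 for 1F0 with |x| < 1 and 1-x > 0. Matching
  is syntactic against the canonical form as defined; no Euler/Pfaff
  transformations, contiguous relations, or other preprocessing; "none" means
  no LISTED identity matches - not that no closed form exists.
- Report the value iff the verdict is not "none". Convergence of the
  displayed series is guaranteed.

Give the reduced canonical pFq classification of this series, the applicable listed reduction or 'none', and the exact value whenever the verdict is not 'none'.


Key step: x = 2 and the constant factors (C = -4/11, x = 2) combine into one prefactor.
Step ratio: r(k) = 2 * 1 / [(k+1)] - rational; roots negated = parameters, x = 2, C = -4/11.

Prefactor -4/11, argument 2: 0F0 with upper {-} over lower {-}. Verdict: this is exponential (I5) (the 0F0 exponential series at x = 2). Exact value: (-4/11) * e^(2).


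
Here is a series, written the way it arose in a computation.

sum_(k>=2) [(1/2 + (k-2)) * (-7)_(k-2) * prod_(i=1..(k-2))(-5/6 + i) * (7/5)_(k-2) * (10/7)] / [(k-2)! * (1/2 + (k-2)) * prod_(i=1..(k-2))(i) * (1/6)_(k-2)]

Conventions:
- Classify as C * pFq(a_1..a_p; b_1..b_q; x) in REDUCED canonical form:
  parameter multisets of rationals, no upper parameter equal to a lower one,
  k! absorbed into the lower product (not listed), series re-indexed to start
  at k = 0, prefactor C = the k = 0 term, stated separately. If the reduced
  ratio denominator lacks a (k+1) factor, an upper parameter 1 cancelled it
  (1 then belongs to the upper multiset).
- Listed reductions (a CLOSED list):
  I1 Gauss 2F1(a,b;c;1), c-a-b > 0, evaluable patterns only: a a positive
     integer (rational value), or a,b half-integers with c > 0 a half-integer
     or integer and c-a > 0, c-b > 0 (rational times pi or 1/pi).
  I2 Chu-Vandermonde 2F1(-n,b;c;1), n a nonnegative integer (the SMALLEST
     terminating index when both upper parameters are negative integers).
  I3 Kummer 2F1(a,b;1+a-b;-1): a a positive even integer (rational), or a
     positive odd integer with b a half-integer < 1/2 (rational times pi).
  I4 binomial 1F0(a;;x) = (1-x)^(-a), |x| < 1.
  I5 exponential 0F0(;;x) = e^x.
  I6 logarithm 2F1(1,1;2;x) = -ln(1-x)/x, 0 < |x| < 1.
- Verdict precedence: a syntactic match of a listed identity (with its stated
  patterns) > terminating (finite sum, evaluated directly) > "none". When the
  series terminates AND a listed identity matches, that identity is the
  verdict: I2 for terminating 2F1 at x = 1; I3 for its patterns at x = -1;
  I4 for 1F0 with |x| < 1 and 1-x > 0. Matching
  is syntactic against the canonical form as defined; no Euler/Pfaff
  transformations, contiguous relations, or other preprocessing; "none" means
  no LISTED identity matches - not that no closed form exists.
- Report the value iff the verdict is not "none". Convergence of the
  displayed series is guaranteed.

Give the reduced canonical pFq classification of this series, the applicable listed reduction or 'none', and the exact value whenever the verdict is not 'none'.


At argument 1: a 2F1 with upper {-7, 7/5}, lower {1}, scaled by C = 10/7. Verdict at x = 1: the Chu-Vandermonde identity I2 matches (terminating 2F1 at x = 1 with n = 7, b = 7/5, c = 1). Its exact value is -14352/546875.

Key observation: with t_0 = 10/7, the factor k + 1/2 cancels (top and bottom), leaving C = 10/7.
Step ratio: r(k) = 1 * (k-7) (k+7/5) / [(k+1) (k+1)] ; factor over Q: parameters, x = 1, and C = 10/7.


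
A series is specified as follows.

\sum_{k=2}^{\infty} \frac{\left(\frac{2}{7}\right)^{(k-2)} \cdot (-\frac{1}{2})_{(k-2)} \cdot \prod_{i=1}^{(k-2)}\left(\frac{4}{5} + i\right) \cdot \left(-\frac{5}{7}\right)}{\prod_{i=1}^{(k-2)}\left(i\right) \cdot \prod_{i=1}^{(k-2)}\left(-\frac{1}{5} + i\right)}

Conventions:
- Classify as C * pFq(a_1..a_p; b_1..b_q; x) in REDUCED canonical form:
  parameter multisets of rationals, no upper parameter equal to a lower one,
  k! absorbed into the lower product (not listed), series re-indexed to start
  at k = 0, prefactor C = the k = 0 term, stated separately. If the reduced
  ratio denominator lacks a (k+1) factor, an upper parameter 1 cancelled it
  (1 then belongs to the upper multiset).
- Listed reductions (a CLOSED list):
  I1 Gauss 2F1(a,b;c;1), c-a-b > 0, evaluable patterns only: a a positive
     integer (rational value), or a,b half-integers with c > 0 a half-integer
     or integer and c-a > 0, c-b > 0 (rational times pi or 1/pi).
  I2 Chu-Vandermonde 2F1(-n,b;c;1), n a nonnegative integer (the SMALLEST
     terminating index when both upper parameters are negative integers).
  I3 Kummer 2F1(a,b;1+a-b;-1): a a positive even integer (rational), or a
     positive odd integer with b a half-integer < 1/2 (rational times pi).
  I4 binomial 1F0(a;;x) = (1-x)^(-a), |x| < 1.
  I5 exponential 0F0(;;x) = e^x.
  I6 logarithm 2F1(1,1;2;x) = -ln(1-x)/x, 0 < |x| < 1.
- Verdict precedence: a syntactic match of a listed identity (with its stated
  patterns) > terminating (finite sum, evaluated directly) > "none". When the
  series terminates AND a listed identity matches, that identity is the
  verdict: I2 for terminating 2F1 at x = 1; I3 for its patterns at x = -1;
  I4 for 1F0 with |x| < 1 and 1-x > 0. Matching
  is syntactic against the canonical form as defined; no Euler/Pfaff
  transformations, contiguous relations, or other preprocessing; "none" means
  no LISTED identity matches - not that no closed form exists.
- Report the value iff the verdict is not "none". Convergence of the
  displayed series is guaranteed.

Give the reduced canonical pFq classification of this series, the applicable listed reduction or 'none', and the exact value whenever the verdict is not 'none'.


Prefactor -\frac{5}{7}, argument \frac{2}{7}: 2F1 with upper {-\frac{1}{2}, \frac{9}{5}} over lower {\frac{4}{5}}. Verdict: none (x = \frac{2}{7}): each listed identity misses the multisets {-\frac{1}{2}, \frac{9}{5}} ; {\frac{4}{5}}.

First insight: t_0 being -\frac{5}{7}, the running product (C = -5/7) telescopes to a rising factorial.
Ratio: r(k) = \frac{2}{7} * (k-\frac{1}{2}) (k+\frac{9}{5}) / [(k+\frac{4}{5}) (k+1)] - poly over poly, x = \frac{2}{7} from leading terms; C = -\frac{5}{7} at k = 0.


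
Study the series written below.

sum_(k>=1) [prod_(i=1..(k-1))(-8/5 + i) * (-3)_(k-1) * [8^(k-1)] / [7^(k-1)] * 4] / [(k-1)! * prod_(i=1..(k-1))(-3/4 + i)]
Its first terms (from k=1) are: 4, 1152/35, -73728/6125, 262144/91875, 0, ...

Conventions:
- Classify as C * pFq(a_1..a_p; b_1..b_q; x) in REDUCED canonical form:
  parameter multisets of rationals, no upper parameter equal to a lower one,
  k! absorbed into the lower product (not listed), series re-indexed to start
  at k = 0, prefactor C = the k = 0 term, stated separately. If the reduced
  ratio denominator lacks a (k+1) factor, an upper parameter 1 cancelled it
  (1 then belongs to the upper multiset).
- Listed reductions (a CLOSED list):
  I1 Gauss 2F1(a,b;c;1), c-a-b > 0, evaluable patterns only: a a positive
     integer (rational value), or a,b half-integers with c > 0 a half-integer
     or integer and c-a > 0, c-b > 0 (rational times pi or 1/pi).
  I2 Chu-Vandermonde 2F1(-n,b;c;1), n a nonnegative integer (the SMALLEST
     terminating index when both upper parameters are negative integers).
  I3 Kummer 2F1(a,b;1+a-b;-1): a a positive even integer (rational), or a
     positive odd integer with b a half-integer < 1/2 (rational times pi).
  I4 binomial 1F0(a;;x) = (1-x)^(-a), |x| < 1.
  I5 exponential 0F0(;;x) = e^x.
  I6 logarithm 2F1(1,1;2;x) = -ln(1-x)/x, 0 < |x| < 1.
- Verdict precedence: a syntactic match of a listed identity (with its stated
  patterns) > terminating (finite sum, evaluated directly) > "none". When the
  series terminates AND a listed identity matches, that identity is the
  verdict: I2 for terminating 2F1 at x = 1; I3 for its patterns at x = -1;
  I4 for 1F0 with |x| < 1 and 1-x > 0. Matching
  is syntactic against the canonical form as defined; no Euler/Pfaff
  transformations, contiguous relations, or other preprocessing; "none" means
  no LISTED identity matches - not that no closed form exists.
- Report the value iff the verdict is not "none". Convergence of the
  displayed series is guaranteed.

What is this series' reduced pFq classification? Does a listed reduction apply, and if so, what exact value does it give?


Prefactor 4, argument 8/7: 2F1 with upper {-3, -3/5} over lower {1/4}. Verdict: terminating - upper -3 stops the sum at k = 3; the 4 terms are added exactly. Sum: 2547724/91875.

Key step: with t_0 = 4, the two geometric factors (C = 4, x = 8/7) combine into one argument.
Step ratio: r(k) = (8/7) * (k-3) (k-3/5) / [(k+1/4) (k+1)] ; factor over Q: parameters, x = (8/7), and C = 4.


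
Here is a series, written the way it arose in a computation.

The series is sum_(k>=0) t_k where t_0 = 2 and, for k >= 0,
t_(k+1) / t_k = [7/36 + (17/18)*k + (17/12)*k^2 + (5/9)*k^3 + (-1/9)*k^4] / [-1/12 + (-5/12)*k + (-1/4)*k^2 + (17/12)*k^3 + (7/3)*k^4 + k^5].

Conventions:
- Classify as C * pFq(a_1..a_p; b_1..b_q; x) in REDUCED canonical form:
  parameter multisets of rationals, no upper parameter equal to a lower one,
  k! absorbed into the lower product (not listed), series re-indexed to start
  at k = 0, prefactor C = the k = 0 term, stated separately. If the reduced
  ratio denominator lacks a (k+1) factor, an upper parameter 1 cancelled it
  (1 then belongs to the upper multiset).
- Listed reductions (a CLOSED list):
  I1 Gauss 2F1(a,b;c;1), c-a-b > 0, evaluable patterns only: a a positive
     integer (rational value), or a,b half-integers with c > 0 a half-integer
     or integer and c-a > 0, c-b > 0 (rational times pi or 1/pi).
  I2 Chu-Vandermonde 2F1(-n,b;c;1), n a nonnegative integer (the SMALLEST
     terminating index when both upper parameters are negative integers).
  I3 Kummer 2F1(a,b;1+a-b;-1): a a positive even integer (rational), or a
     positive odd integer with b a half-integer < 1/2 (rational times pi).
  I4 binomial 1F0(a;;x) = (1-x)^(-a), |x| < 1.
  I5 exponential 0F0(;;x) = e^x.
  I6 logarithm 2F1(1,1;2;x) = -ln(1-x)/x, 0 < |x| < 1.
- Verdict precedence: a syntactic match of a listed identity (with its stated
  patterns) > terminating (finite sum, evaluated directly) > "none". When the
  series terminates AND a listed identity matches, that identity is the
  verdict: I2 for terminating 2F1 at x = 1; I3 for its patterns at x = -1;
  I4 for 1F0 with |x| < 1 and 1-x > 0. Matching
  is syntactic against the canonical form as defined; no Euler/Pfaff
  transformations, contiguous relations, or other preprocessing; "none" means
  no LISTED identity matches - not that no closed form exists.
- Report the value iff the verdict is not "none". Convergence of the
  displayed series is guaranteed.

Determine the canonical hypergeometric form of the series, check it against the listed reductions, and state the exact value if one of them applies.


First insight: from the first term 2: roots of the ratio polynomials (C = 2, x = -1/9) are the negated parameters.
Adjacent-term ratio: r(k) = (-1/9) * (k-7) (k+1/2) / [(k-1/2) (k+1/3) (k+1)] ; factor over Q: parameters, x = (-1/9), and C = 2.

With C = 2: the canonical form is 2F2(-7, 1/2; -1/2, 1/3; -1/9). Verdict: terminating - upper -7 stops the sum at k = 7; the 8 terms are added exactly. Exact value: -4024335353/605011680.


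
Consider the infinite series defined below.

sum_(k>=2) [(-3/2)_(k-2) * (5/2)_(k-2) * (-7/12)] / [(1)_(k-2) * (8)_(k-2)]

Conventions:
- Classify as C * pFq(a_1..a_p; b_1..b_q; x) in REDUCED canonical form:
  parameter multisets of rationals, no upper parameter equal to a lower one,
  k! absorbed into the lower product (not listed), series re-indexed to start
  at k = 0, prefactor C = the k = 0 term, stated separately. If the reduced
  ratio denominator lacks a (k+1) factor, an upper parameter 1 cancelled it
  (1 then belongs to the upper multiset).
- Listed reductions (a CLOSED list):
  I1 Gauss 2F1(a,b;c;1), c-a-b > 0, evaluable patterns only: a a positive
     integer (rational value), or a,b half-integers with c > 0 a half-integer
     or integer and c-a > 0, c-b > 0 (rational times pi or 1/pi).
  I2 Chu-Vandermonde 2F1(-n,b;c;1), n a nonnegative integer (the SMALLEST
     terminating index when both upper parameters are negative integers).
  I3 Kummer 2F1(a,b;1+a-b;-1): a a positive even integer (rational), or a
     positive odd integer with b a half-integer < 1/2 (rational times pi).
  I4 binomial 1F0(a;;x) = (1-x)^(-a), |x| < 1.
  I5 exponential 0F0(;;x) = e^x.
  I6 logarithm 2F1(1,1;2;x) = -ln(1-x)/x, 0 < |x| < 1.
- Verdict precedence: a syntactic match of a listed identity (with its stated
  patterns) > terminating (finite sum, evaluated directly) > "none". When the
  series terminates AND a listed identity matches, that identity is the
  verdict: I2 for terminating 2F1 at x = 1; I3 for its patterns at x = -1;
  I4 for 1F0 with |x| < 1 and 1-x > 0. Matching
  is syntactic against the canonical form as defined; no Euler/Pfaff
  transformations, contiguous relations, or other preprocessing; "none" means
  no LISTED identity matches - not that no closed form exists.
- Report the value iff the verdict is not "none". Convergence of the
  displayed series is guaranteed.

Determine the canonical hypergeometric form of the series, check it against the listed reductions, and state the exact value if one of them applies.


The series (x = 1) is 2F1: upper {-3/2, 5/2}, lower {8}, prefactor -7/12. Verdict: the half-integer Gauss pattern (I1) matches (x = 1; upper {-3/2, 5/2} half-integers, c = 8 in the evaluable pattern). Sum: (-1048576/984555) / pi.

Structural cue: t_0 = -7/12 here, and (1)_k (prefactor -7/12) is k! itself.
Ratio: r(k) = 1 * (k-3/2) (k+5/2) / [(k+8) (k+1)] - rational in k. x = 1; t_0 = -7/12; negate the roots.
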